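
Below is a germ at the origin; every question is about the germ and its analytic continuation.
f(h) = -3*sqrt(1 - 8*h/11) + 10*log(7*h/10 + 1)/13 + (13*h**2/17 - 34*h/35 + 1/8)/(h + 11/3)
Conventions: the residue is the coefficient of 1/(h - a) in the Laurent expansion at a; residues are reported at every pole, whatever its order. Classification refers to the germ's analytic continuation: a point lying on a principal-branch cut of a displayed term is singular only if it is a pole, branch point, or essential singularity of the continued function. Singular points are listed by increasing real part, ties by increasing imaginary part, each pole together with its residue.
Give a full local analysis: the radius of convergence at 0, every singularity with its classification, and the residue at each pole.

Denominator factor (h + 11/3): pole of order 1 at -11/3, modulus 11/3.
Branch term (10/13)*log(1 - h/(-10/7)): its argument vanishes at h = -10/7, a logarithmic branch point, modulus 10/7.
Branch term (-3)*sqrt(1 - h/(11/8)): its argument vanishes at h = 11/8, a square-root branch point, modulus 11/8.
The radius of convergence is the smallest modulus among the singular points: 11/8.
The branch terms are analytic at -11/3 and contribute nothing to the residue; only the rational part matters.
At the order-1 pole -11/3 set g(h) = (h - (-11/3))*(rational part) = 13*h**2/17 - 34*h/35 + 1/8.
Simple pole: residue = g(a) at a = -11/3, which is 598387/42840.
List the singular points by increasing real part (a conjugate pair: the negative imaginary part first).

Radius of convergence at 0: 11/8.
At -11/3: a pole of order 1; residue 598387/42840.
At -10/7: a logarithmic branch point.
At 11/8: an algebraic (square-root) branch point.


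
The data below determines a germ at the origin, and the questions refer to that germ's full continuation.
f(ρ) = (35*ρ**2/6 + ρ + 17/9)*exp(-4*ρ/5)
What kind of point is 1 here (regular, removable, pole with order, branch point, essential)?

There is no denominator, hence no pole anywhere.
The factor exp(-4*ρ/5) is entire.
So the germ continues analytically to 1.

The point is a regular point.


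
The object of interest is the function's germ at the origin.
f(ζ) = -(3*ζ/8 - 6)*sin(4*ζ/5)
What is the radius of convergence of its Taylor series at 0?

The radius of convergence is infinite.

The factor -sin(4*ζ/5) is entire and contributes no finite singular point.
The polynomial part has no poles.
No finite singular points: the Taylor series at 0 converges everywhere.


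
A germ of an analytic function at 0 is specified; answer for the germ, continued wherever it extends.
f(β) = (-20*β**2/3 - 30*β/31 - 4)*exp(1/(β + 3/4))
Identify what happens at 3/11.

There is no denominator, hence no pole anywhere.
The essential point of exp(1/(β - (-3/4))) is -3/4, not 3/11.
So the germ continues analytically to 3/11.

The point is a regular point.


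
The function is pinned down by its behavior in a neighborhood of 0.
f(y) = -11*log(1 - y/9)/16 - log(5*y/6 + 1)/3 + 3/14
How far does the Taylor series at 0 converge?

The radius of convergence is 6/5.

Branch term (-11/16)*log(1 - y/(9)): its argument vanishes at y = 9, a logarithmic branch point, modulus 9.
Branch term (-1/3)*log(1 - y/(-6/5)): its argument vanishes at y = -6/5, a logarithmic branch point, modulus 6/5.
The radius of convergence is the smallest modulus among the singular points: 6/5.


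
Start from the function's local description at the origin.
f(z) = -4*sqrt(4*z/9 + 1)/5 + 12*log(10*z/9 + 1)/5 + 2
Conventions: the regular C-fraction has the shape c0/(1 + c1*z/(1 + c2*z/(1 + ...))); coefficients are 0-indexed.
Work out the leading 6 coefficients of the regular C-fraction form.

Taylor coefficients (expand at 0): a_0 = 6/5, a_1 = 112/45, a_2 = -592/405, a_3 = 1328/1215, a_4 = -5992/6561, a_5 = 239888/295245.
c0 = a_0 = 6/5. Peel one level at a time: if S = 1 + c*z/S' with S'(0) = 1, then c is the z-coefficient of S and S' = c*z/(S - 1).
S_1 = c0/f = 1 + (-56/27)*z + (4024/729)*z^2 + ...; c1 = -56/27.
S_2 = c1*z/(S_1 - 1) = 1 + (503/189)*z + (-374/3969)*z^2 + ...; c2 = 503/189.
S_3 = c2*z/(S_2 - 1) = 1 + (374/10563)*z + (-86155/4554162)*z^2 + ...; c3 = 374/10563.
S_4 = c3*z/(S_3 - 1) = 1 + (603085/1128732)*z + (-1194893/15106608)*z^2 + ...; c4 = 603085/1128732.
S_5 = c4*z/(S_4 - 1) = 1 + (85861597/579995460)*z + ...; c5 = 85861597/579995460.

The regular C-fraction coefficients are [6/5, -56/27, 503/189, 374/10563, 603085/1128732, 85861597/579995460].


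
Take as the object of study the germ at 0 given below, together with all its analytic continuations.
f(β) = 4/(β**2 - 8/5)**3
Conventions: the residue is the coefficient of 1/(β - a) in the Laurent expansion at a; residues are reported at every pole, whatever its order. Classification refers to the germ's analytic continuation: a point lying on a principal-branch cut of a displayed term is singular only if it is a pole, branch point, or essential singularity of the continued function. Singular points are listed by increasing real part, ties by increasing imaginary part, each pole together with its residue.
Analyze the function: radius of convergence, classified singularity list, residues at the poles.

Radius of convergence at 0: (2/5)*sqrt(10).
At -(2/5)*sqrt(10): a pole of order 3; residue -(75/1024)*sqrt(10).
At (2/5)*sqrt(10): a pole of order 3; residue (75/1024)*sqrt(10).

Denominator factor (β**2 - 8/5)^3: discriminant 32/5, real irrational roots (2/5)*sqrt(10) and -(2/5)*sqrt(10); poles of order 3, moduli (2/5)*sqrt(10) and (2/5)*sqrt(10).
The radius of convergence is the smallest modulus among the singular points: (2/5)*sqrt(10).
The factor β**2 - 8/5 splits as (β - a)(β - a') with a = -(2/5)*sqrt(10), a' = (2/5)*sqrt(10). At the order-3 pole a set g(β) = (β - a)^3*f(β) = [4] / (β - a')^3.
Order-3 pole: residue = g''(a)/2; g''(-(2/5)*sqrt(10)) = -(75/512)*sqrt(10), so the residue is -(75/1024)*sqrt(10).
The factor β**2 - 8/5 splits as (β - a)(β - a') with a = (2/5)*sqrt(10), a' = -(2/5)*sqrt(10). At the order-3 pole a set g(β) = (β - a)^3*f(β) = [4] / (β - a')^3.
Order-3 pole: residue = g''(a)/2; g''((2/5)*sqrt(10)) = (75/512)*sqrt(10), so the residue is (75/1024)*sqrt(10).
List the singular points by increasing real part (a conjugate pair: the negative imaginary part first).


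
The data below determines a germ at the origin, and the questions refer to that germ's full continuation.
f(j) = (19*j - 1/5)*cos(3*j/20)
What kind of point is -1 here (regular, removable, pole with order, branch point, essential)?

There is no denominator, hence no pole anywhere.
The factor cos(3*j/20) is entire.
So the germ continues analytically to -1.

The point is a regular point.


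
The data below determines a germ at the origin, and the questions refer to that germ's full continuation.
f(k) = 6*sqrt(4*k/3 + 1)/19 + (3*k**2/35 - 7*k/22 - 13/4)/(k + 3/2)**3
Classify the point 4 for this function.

Denominator factors: k + 3/2 = 11/2 at k = 4 — none vanishes.
Branch term sqrt(1 - k/(-3/4)): argument at 4 is 19/3, nonzero, so 4 is not its branch point (a point on a principal cut is still regular for the continued germ).
So the germ continues analytically to 4.

The point is a regular point.


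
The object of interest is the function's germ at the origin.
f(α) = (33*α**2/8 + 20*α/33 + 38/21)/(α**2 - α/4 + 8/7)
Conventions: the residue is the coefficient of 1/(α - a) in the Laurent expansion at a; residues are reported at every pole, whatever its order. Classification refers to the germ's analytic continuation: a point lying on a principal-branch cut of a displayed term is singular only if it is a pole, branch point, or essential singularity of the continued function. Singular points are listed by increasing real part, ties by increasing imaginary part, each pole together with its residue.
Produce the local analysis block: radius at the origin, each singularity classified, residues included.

Radius of convergence at 0: (2/7)*sqrt(14).
At (1/8) - ((1/56)*sqrt(3535))*i: a pole of order 1; residue (1729/2112) - ((159673/7465920)*sqrt(3535))*i.
At (1/8) + ((1/56)*sqrt(3535))*i: a pole of order 1; residue (1729/2112) + ((159673/7465920)*sqrt(3535))*i.

Denominator factor (α**2 - α/4 + 8/7): discriminant -505/112, complex-conjugate roots (1/8) + ((1/56)*sqrt(3535))*i and (1/8) - ((1/56)*sqrt(3535))*i; poles of order 1, moduli (2/7)*sqrt(14) and (2/7)*sqrt(14).
The radius of convergence is the smallest modulus among the singular points: (2/7)*sqrt(14).
The factor α**2 - α/4 + 8/7 splits as (α - a)(α - a') with a = (1/8) - ((1/56)*sqrt(3535))*i, a' = (1/8) + ((1/56)*sqrt(3535))*i. At the order-1 pole a set g(α) = (α - a)*f(α) = [33*α**2/8 + 20*α/33 + 38/21] / (α - a').
Simple pole: residue = g(a) at a = (1/8) - ((1/56)*sqrt(3535))*i, which is (1729/2112) - ((159673/7465920)*sqrt(3535))*i.
The factor α**2 - α/4 + 8/7 splits as (α - a)(α - a') with a = (1/8) + ((1/56)*sqrt(3535))*i, a' = (1/8) - ((1/56)*sqrt(3535))*i. At the order-1 pole a set g(α) = (α - a)*f(α) = [33*α**2/8 + 20*α/33 + 38/21] / (α - a').
Simple pole: residue = g(a) at a = (1/8) + ((1/56)*sqrt(3535))*i, which is (1729/2112) + ((159673/7465920)*sqrt(3535))*i.
List the singular points by increasing real part (a conjugate pair: the negative imaginary part first).


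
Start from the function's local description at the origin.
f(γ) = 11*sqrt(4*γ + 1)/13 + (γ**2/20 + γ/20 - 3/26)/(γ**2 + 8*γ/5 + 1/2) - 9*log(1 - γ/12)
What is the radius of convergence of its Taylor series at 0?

Denominator factor (γ**2 + 8*γ/5 + 1/2): discriminant 14/25, real irrational roots -4/5 + (1/10)*sqrt(14) and -4/5 - (1/10)*sqrt(14); poles of order 1, moduli 4/5 - (1/10)*sqrt(14) and 4/5 + (1/10)*sqrt(14).
Branch term (11/13)*sqrt(1 - γ/(-1/4)): its argument vanishes at γ = -1/4, a square-root branch point, modulus 1/4.
Branch term (-9)*log(1 - γ/(12)): its argument vanishes at γ = 12, a logarithmic branch point, modulus 12.
The radius of convergence is the smallest modulus among the singular points: 1/4.

The radius of convergence is 1/4.


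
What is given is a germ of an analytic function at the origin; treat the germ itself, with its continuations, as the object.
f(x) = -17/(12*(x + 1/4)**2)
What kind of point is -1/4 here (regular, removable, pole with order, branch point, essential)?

The denominator factor x + 1/4 vanishes at -1/4 and appears to the power 2; the numerator there equals -17/12, nonzero, and no other factor vanishes.
Hence a pole whose order is the multiplicity, 2.

The point is a pole of order 2.


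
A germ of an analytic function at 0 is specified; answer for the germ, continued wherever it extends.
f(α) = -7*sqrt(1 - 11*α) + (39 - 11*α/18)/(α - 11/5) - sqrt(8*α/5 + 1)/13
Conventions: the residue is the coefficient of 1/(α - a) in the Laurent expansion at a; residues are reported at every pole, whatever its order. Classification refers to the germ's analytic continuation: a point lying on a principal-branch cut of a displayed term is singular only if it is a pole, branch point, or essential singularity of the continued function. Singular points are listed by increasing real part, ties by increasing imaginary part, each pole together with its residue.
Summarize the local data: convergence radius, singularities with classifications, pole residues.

Denominator factor (α - 11/5): pole of order 1 at 11/5, modulus 11/5.
Branch term (-7)*sqrt(1 - α/(1/11)): its argument vanishes at α = 1/11, a square-root branch point, modulus 1/11.
Branch term (-1/13)*sqrt(1 - α/(-5/8)): its argument vanishes at α = -5/8, a square-root branch point, modulus 5/8.
The radius of convergence is the smallest modulus among the singular points: 1/11.
The branch terms are analytic at 11/5 and contribute nothing to the residue; only the rational part matters.
At the order-1 pole 11/5 set g(α) = (α - (11/5))*(rational part) = 39 - 11*α/18.
Simple pole: residue = g(a) at a = 11/5, which is 3389/90.
List the singular points by increasing real part (a conjugate pair: the negative imaginary part first).

Radius of convergence at 0: 1/11.
At -5/8: an algebraic (square-root) branch point.
At 1/11: an algebraic (square-root) branch point.
At 11/5: a pole of order 1; residue 3389/90.


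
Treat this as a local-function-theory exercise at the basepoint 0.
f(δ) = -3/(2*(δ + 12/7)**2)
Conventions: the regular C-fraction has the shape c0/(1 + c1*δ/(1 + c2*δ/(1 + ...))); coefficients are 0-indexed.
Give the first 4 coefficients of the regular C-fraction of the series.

Taylor coefficients (expand at 0): a_0 = -49/96, a_1 = 343/576, a_2 = -2401/4608, a_3 = 16807/41472.
c0 = a_0 = -49/96. Peel one level at a time: if S = 1 + c*δ/S' with S'(0) = 1, then c is the δ-coefficient of S and S' = c*δ/(S - 1).
S_1 = c0/f = 1 + (7/6)*δ + (49/144)*δ^2 + ...; c1 = 7/6.
S_2 = c1*δ/(S_1 - 1) = 1 + (-7/24)*δ + (49/576)*δ^2 + ...; c2 = -7/24.
S_3 = c2*δ/(S_2 - 1) = 1 + (7/24)*δ + ...; c3 = 7/24.

The regular C-fraction coefficients are [-49/96, 7/6, -7/24, 7/24].


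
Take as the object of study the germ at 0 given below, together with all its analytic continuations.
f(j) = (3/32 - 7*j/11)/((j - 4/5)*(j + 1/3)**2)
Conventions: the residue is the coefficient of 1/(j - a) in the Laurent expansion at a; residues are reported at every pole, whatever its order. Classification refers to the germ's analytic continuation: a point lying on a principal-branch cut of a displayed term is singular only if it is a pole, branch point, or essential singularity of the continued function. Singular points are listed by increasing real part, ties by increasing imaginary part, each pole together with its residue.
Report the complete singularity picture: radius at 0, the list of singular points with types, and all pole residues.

Radius of convergence at 0: 1/3.
At -1/3: a pole of order 2; residue 1935/5984.
At 4/5: a pole of order 1; residue -1935/5984.

Denominator factor (j - 4/5): pole of order 1 at 4/5, modulus 4/5.
Denominator factor (j + 1/3)^2: pole of order 2 at -1/3, modulus 1/3.
The radius of convergence is the smallest modulus among the singular points: 1/3.
At the order-2 pole -1/3 set g(j) = (j - (-1/3))^2*f(j) = (3/32 - 7*j/11)/(j - 4/5).
Order-2 pole: residue = g'(a); g'(-1/3) = 1935/5984, so the residue is 1935/5984.
At the order-1 pole 4/5 set g(j) = (j - (4/5))*f(j) = (3/32 - 7*j/11)/(j + 1/3)**2.
Simple pole: residue = g(a) at a = 4/5, which is -1935/5984.
List the singular points by increasing real part (a conjugate pair: the negative imaginary part first).


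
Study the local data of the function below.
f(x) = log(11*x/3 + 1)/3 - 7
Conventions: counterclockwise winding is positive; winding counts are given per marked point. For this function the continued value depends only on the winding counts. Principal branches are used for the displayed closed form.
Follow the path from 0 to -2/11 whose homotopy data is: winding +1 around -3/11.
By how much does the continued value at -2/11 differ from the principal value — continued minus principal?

Continued minus principal equals (2/3)*pi*i.

The rational part is single-valued and drops out of the difference; each branch term changes only by its own monodromy.
(1/3)*log(1 - x/(-3/11)): each positive loop around -3/11 adds 2*pi*i to the log, so winding +1 contributes (1/3)*(1)*2*pi*i = (2/3)*pi*i.
Summing the contributions at x = -2/11 gives (2/3)*pi*i.


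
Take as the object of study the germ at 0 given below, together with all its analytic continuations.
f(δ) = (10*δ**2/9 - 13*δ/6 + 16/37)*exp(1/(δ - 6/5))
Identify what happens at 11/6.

There is no denominator, hence no pole anywhere.
The essential point of exp(1/(δ - (6/5))) is 6/5, not 11/6.
So the germ continues analytically to 11/6.

The point is a regular point.


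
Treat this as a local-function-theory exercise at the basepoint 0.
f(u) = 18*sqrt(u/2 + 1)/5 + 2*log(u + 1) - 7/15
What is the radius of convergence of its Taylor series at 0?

Branch term (2)*log(1 - u/(-1)): its argument vanishes at u = -1, a logarithmic branch point, modulus 1.
Branch term (18/5)*sqrt(1 - u/(-2)): its argument vanishes at u = -2, a square-root branch point, modulus 2.
The radius of convergence is the smallest modulus among the singular points: 1.

The radius of convergence is 1.


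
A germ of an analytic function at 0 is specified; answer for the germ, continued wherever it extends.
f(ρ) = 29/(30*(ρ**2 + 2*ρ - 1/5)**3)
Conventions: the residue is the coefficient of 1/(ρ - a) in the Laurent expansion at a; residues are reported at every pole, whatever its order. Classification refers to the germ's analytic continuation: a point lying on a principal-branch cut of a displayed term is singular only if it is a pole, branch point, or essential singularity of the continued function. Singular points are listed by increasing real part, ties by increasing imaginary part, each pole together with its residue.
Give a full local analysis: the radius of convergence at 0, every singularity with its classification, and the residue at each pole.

Denominator factor (ρ**2 + 2*ρ - 1/5)^3: discriminant 24/5, real irrational roots -1 + (1/5)*sqrt(30) and -1 - (1/5)*sqrt(30); poles of order 3, moduli -1 + (1/5)*sqrt(30) and 1 + (1/5)*sqrt(30).
The radius of convergence is the smallest modulus among the singular points: -1 + (1/5)*sqrt(30).
The factor ρ**2 + 2*ρ - 1/5 splits as (ρ - a)(ρ - a') with a = -1 - (1/5)*sqrt(30), a' = -1 + (1/5)*sqrt(30). At the order-3 pole a set g(ρ) = (ρ - a)^3*f(ρ) = [29/30] / (ρ - a')^3.
Order-3 pole: residue = g''(a)/2; g''(-1 - (1/5)*sqrt(30)) = -(145/3456)*sqrt(30), so the residue is -(145/6912)*sqrt(30).
The factor ρ**2 + 2*ρ - 1/5 splits as (ρ - a)(ρ - a') with a = -1 + (1/5)*sqrt(30), a' = -1 - (1/5)*sqrt(30). At the order-3 pole a set g(ρ) = (ρ - a)^3*f(ρ) = [29/30] / (ρ - a')^3.
Order-3 pole: residue = g''(a)/2; g''(-1 + (1/5)*sqrt(30)) = (145/3456)*sqrt(30), so the residue is (145/6912)*sqrt(30).
List the singular points by increasing real part (a conjugate pair: the negative imaginary part first).

Radius of convergence at 0: -1 + (1/5)*sqrt(30).
At -1 - (1/5)*sqrt(30): a pole of order 3; residue -(145/6912)*sqrt(30).
At -1 + (1/5)*sqrt(30): a pole of order 3; residue (145/6912)*sqrt(30).


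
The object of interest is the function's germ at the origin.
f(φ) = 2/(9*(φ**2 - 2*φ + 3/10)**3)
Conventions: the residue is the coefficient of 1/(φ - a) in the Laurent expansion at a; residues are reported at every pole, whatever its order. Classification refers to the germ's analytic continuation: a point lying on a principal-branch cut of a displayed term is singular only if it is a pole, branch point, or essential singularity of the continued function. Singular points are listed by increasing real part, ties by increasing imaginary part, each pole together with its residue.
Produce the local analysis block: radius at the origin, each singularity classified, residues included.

Radius of convergence at 0: 1 - (1/10)*sqrt(70).
At 1 - (1/10)*sqrt(70): a pole of order 3; residue -(25/2058)*sqrt(70).
At 1 + (1/10)*sqrt(70): a pole of order 3; residue (25/2058)*sqrt(70).

Denominator factor (φ**2 - 2*φ + 3/10)^3: discriminant 14/5, real irrational roots 1 + (1/10)*sqrt(70) and 1 - (1/10)*sqrt(70); poles of order 3, moduli 1 + (1/10)*sqrt(70) and 1 - (1/10)*sqrt(70).
The radius of convergence is the smallest modulus among the singular points: 1 - (1/10)*sqrt(70).
The factor φ**2 - 2*φ + 3/10 splits as (φ - a)(φ - a') with a = 1 - (1/10)*sqrt(70), a' = 1 + (1/10)*sqrt(70). At the order-3 pole a set g(φ) = (φ - a)^3*f(φ) = [2/9] / (φ - a')^3.
Order-3 pole: residue = g''(a)/2; g''(1 - (1/10)*sqrt(70)) = -(25/1029)*sqrt(70), so the residue is -(25/2058)*sqrt(70).
The factor φ**2 - 2*φ + 3/10 splits as (φ - a)(φ - a') with a = 1 + (1/10)*sqrt(70), a' = 1 - (1/10)*sqrt(70). At the order-3 pole a set g(φ) = (φ - a)^3*f(φ) = [2/9] / (φ - a')^3.
Order-3 pole: residue = g''(a)/2; g''(1 + (1/10)*sqrt(70)) = (25/1029)*sqrt(70), so the residue is (25/2058)*sqrt(70).
List the singular points by increasing real part (a conjugate pair: the negative imaginary part first).


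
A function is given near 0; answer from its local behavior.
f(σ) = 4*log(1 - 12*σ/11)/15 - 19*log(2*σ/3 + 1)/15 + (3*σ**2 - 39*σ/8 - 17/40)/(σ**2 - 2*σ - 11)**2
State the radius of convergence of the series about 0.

Denominator factor (σ**2 - 2*σ - 11)^2: discriminant 48, real irrational roots 1 + (2)*sqrt(3) and 1 - (2)*sqrt(3); poles of order 2, moduli 1 + (2)*sqrt(3) and -1 + (2)*sqrt(3).
Branch term (4/15)*log(1 - σ/(11/12)): its argument vanishes at σ = 11/12, a logarithmic branch point, modulus 11/12.
Branch term (-19/15)*log(1 - σ/(-3/2)): its argument vanishes at σ = -3/2, a logarithmic branch point, modulus 3/2.
The radius of convergence is the smallest modulus among the singular points: 11/12.

The radius of convergence is 11/12.


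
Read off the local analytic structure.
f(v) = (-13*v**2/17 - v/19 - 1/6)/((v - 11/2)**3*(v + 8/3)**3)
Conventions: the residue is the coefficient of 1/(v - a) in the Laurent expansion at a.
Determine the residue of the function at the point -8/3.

At the order-3 pole -8/3 set g(v) = (v - (-8/3))^3*f(v) = (-13*v**2/17 - v/19 - 1/6)/(v - 11/2)**3.
Order-3 pole: residue = g''(a)/2; g''(-8/3) = -74571408/91239505427, so the residue is -37285704/91239505427.

The residue is -37285704/91239505427.


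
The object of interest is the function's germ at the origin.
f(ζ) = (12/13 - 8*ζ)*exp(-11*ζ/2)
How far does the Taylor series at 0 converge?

The factor exp(-11*ζ/2) is entire and contributes no finite singular point.
The polynomial part has no poles.
No finite singular points: the Taylor series at 0 converges everywhere.

The radius of convergence is infinite.


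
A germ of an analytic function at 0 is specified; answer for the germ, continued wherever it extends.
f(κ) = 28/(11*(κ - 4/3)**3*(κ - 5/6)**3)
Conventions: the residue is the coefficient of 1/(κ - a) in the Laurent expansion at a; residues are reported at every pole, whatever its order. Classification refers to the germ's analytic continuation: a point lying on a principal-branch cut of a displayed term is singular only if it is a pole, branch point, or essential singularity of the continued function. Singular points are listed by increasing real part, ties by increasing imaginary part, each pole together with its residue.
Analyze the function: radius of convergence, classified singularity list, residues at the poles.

Radius of convergence at 0: 5/6.
At 5/6: a pole of order 3; residue -5376/11.
At 4/3: a pole of order 3; residue 5376/11.

Denominator factor (κ - 4/3)^3: pole of order 3 at 4/3, modulus 4/3.
Denominator factor (κ - 5/6)^3: pole of order 3 at 5/6, modulus 5/6.
The radius of convergence is the smallest modulus among the singular points: 5/6.
At the order-3 pole 5/6 set g(κ) = (κ - (5/6))^3*f(κ) = 28/(11*(κ - 4/3)**3).
Order-3 pole: residue = g''(a)/2; g''(5/6) = -10752/11, so the residue is -5376/11.
At the order-3 pole 4/3 set g(κ) = (κ - (4/3))^3*f(κ) = 28/(11*(κ - 5/6)**3).
Order-3 pole: residue = g''(a)/2; g''(4/3) = 10752/11, so the residue is 5376/11.
List the singular points by increasing real part (a conjugate pair: the negative imaginary part first).


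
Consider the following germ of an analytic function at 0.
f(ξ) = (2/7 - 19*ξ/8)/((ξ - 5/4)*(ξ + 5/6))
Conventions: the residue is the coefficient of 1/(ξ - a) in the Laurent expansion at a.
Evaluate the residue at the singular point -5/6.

The residue is -761/700.

At the order-1 pole -5/6 set g(ξ) = (ξ - (-5/6))*f(ξ) = (2/7 - 19*ξ/8)/(ξ - 5/4).
Simple pole: residue = g(a) at a = -5/6, which is -761/700.


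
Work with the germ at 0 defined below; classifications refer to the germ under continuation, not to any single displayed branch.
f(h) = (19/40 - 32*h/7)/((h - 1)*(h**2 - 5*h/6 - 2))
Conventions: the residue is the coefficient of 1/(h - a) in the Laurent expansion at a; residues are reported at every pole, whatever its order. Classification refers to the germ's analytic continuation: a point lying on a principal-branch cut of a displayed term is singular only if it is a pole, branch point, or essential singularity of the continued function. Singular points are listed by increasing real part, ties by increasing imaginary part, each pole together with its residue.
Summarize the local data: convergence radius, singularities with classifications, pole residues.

Radius of convergence at 0: 1.
At 5/12 - (1/12)*sqrt(313): a pole of order 1; residue -3441/3080 + (108567/964040)*sqrt(313).
At 1: a pole of order 1; residue 3441/1540.
At 5/12 + (1/12)*sqrt(313): a pole of order 1; residue -3441/3080 - (108567/964040)*sqrt(313).

Denominator factor (h - 1): pole of order 1 at 1, modulus 1.
Denominator factor (h**2 - 5*h/6 - 2): discriminant 313/36, real irrational roots 5/12 + (1/12)*sqrt(313) and 5/12 - (1/12)*sqrt(313); poles of order 1, moduli 5/12 + (1/12)*sqrt(313) and -5/12 + (1/12)*sqrt(313).
The radius of convergence is the smallest modulus among the singular points: 1.
The factor h**2 - 5*h/6 - 2 splits as (h - a)(h - a') with a = 5/12 - (1/12)*sqrt(313), a' = 5/12 + (1/12)*sqrt(313). At the order-1 pole a set g(h) = (h - a)*f(h) = [(19/40 - 32*h/7)/(h - 1)] / (h - a').
Simple pole: residue = g(a) at a = 5/12 - (1/12)*sqrt(313), which is -3441/3080 + (108567/964040)*sqrt(313).
At the order-1 pole 1 set g(h) = (h - (1))*f(h) = (19/40 - 32*h/7)/(h**2 - 5*h/6 - 2).
Simple pole: residue = g(a) at a = 1, which is 3441/1540.
The factor h**2 - 5*h/6 - 2 splits as (h - a)(h - a') with a = 5/12 + (1/12)*sqrt(313), a' = 5/12 - (1/12)*sqrt(313). At the order-1 pole a set g(h) = (h - a)*f(h) = [(19/40 - 32*h/7)/(h - 1)] / (h - a').
Simple pole: residue = g(a) at a = 5/12 + (1/12)*sqrt(313), which is -3441/3080 - (108567/964040)*sqrt(313).
List the singular points by increasing real part (a conjugate pair: the negative imaginary part first).


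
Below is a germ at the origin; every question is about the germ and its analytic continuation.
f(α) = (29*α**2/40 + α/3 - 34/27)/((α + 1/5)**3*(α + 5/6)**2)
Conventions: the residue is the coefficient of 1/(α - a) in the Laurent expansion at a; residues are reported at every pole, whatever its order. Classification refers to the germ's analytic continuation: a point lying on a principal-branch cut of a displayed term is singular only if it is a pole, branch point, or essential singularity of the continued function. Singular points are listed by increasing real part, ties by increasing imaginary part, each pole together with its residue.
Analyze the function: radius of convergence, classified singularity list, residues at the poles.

Radius of convergence at 0: 1/5.
At -5/6: a pole of order 2; residue 311625/13718.
At -1/5: a pole of order 3; residue -311625/13718.

Denominator factor (α + 1/5)^3: pole of order 3 at -1/5, modulus 1/5.
Denominator factor (α + 5/6)^2: pole of order 2 at -5/6, modulus 5/6.
The radius of convergence is the smallest modulus among the singular points: 1/5.
At the order-2 pole -5/6 set g(α) = (α - (-5/6))^2*f(α) = (29*α**2/40 + α/3 - 34/27)/(α + 1/5)**3.
Order-2 pole: residue = g'(a); g'(-5/6) = 311625/13718, so the residue is 311625/13718.
At the order-3 pole -1/5 set g(α) = (α - (-1/5))^3*f(α) = (29*α**2/40 + α/3 - 34/27)/(α + 5/6)**2.
Order-3 pole: residue = g''(a)/2; g''(-1/5) = -311625/6859, so the residue is -311625/13718.
List the singular points by increasing real part (a conjugate pair: the negative imaginary part first).


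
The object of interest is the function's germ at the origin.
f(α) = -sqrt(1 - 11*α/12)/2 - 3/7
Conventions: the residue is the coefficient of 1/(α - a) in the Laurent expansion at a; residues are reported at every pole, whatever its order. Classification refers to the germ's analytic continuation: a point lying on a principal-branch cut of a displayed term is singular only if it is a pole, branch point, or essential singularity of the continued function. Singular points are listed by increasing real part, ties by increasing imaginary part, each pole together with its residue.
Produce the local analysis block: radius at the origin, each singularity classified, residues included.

Branch term (-1/2)*sqrt(1 - α/(12/11)): its argument vanishes at α = 12/11, a square-root branch point, modulus 12/11.
The radius of convergence is the smallest modulus among the singular points: 12/11.

Radius of convergence at 0: 12/11.
At 12/11: an algebraic (square-root) branch point.


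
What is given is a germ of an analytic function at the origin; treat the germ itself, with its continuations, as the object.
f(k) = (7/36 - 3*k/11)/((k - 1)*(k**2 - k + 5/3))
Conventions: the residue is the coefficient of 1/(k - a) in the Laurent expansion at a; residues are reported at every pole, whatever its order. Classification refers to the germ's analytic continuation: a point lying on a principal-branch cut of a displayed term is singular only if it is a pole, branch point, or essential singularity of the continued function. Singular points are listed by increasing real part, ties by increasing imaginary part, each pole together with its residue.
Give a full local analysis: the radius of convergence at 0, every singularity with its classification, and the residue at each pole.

Radius of convergence at 0: 1.
At (1/2) - ((1/6)*sqrt(51))*i: a pole of order 1; residue (31/1320) - ((329/22440)*sqrt(51))*i.
At (1/2) + ((1/6)*sqrt(51))*i: a pole of order 1; residue (31/1320) + ((329/22440)*sqrt(51))*i.
At 1: a pole of order 1; residue -31/660.

Denominator factor (k**2 - k + 5/3): discriminant -17/3, complex-conjugate roots (1/2) + ((1/6)*sqrt(51))*i and (1/2) - ((1/6)*sqrt(51))*i; poles of order 1, moduli (1/3)*sqrt(15) and (1/3)*sqrt(15).
Denominator factor (k - 1): pole of order 1 at 1, modulus 1.
The radius of convergence is the smallest modulus among the singular points: 1.
The factor k**2 - k + 5/3 splits as (k - a)(k - a') with a = (1/2) - ((1/6)*sqrt(51))*i, a' = (1/2) + ((1/6)*sqrt(51))*i. At the order-1 pole a set g(k) = (k - a)*f(k) = [(7/36 - 3*k/11)/(k - 1)] / (k - a').
Simple pole: residue = g(a) at a = (1/2) - ((1/6)*sqrt(51))*i, which is (31/1320) - ((329/22440)*sqrt(51))*i.
The factor k**2 - k + 5/3 splits as (k - a)(k - a') with a = (1/2) + ((1/6)*sqrt(51))*i, a' = (1/2) - ((1/6)*sqrt(51))*i. At the order-1 pole a set g(k) = (k - a)*f(k) = [(7/36 - 3*k/11)/(k - 1)] / (k - a').
Simple pole: residue = g(a) at a = (1/2) + ((1/6)*sqrt(51))*i, which is (31/1320) + ((329/22440)*sqrt(51))*i.
At the order-1 pole 1 set g(k) = (k - (1))*f(k) = (7/36 - 3*k/11)/(k**2 - k + 5/3).
Simple pole: residue = g(a) at a = 1, which is -31/660.
List the singular points by increasing real part (a conjugate pair: the negative imaginary part first).


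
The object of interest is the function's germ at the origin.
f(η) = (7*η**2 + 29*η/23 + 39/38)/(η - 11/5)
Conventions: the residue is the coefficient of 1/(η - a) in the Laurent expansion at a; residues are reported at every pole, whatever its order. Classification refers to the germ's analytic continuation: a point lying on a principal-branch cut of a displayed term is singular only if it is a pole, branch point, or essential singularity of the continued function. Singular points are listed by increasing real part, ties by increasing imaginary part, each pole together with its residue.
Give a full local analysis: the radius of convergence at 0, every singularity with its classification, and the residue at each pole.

Radius of convergence at 0: 11/5.
At 11/5: a pole of order 1; residue 823313/21850.

Denominator factor (η - 11/5): pole of order 1 at 11/5, modulus 11/5.
The radius of convergence is the smallest modulus among the singular points: 11/5.
At the order-1 pole 11/5 set g(η) = (η - (11/5))*f(η) = 7*η**2 + 29*η/23 + 39/38.
Simple pole: residue = g(a) at a = 11/5, which is 823313/21850.


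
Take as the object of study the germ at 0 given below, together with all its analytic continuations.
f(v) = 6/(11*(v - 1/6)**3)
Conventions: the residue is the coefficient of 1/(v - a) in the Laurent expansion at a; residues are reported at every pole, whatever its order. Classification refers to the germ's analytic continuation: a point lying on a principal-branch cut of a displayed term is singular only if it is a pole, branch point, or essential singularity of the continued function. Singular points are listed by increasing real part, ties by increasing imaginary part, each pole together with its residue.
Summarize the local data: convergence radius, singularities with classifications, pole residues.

Radius of convergence at 0: 1/6.
At 1/6: a pole of order 3; residue 0.

Denominator factor (v - 1/6)^3: pole of order 3 at 1/6, modulus 1/6.
The radius of convergence is the smallest modulus among the singular points: 1/6.
At the order-3 pole 1/6 set g(v) = (v - (1/6))^3*f(v) = 6/11.
Order-3 pole: residue = g''(a)/2; g''(1/6) = 0, so the residue is 0.


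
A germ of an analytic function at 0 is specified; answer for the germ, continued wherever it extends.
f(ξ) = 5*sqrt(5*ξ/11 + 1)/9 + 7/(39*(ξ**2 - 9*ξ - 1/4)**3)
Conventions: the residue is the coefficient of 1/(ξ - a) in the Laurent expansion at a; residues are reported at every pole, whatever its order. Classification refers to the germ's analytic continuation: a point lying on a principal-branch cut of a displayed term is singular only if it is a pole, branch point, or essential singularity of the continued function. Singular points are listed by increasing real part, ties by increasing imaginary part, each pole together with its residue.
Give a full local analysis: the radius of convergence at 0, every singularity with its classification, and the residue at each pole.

Radius of convergence at 0: -9/2 + (1/2)*sqrt(82).
At -11/5: an algebraic (square-root) branch point.
At 9/2 - (1/2)*sqrt(82): a pole of order 3; residue -(7/3583892)*sqrt(82).
At 9/2 + (1/2)*sqrt(82): a pole of order 3; residue (7/3583892)*sqrt(82).

Denominator factor (ξ**2 - 9*ξ - 1/4)^3: discriminant 82, real irrational roots 9/2 + (1/2)*sqrt(82) and 9/2 - (1/2)*sqrt(82); poles of order 3, moduli 9/2 + (1/2)*sqrt(82) and -9/2 + (1/2)*sqrt(82).
Branch term (5/9)*sqrt(1 - ξ/(-11/5)): its argument vanishes at ξ = -11/5, a square-root branch point, modulus 11/5.
The radius of convergence is the smallest modulus among the singular points: -9/2 + (1/2)*sqrt(82).
The branch term is analytic at 9/2 - (1/2)*sqrt(82) and contributes nothing to the residue; only the rational part matters.
The factor ξ**2 - 9*ξ - 1/4 splits as (ξ - a)(ξ - a') with a = 9/2 - (1/2)*sqrt(82), a' = 9/2 + (1/2)*sqrt(82). At the order-3 pole a set g(ξ) = (ξ - a)^3*(rational part) = [7/39] / (ξ - a')^3.
Order-3 pole: residue = g''(a)/2; g''(9/2 - (1/2)*sqrt(82)) = -(7/1791946)*sqrt(82), so the residue is -(7/3583892)*sqrt(82).
The branch term is analytic at 9/2 + (1/2)*sqrt(82) and contributes nothing to the residue; only the rational part matters.
The factor ξ**2 - 9*ξ - 1/4 splits as (ξ - a)(ξ - a') with a = 9/2 + (1/2)*sqrt(82), a' = 9/2 - (1/2)*sqrt(82). At the order-3 pole a set g(ξ) = (ξ - a)^3*(rational part) = [7/39] / (ξ - a')^3.
Order-3 pole: residue = g''(a)/2; g''(9/2 + (1/2)*sqrt(82)) = (7/1791946)*sqrt(82), so the residue is (7/3583892)*sqrt(82).
List the singular points by increasing real part (a conjugate pair: the negative imaginary part first).


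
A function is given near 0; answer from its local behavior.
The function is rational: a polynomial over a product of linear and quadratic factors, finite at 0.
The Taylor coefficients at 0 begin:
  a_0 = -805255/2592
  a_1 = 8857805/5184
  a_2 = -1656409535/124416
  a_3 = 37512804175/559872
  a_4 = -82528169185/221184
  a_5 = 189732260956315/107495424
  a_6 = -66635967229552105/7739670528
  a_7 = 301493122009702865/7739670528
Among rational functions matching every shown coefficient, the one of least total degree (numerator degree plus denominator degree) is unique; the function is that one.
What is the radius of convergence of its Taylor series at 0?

The radius of convergence is 3/11.

No rational of total degree below 5 reproduces all 8 coefficients; solving the [0/5] Pade equations on them gives f(n) = -5/(6*(n - 4/11)**2*(n + 3/11)**3), whose expansion matches every shown term.
Denominator factor (n - 4/11)^2: pole of order 2 at 4/11, modulus 4/11.
Denominator factor (n + 3/11)^3: pole of order 3 at -3/11, modulus 3/11.
The radius of convergence is the smallest modulus among the singular points: 3/11.


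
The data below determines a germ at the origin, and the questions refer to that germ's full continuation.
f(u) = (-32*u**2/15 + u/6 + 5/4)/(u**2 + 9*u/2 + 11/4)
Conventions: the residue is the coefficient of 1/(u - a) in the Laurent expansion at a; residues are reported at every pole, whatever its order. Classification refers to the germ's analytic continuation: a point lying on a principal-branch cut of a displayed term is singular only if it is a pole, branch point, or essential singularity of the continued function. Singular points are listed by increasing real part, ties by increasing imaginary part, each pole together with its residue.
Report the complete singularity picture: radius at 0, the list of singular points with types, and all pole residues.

Denominator factor (u**2 + 9*u/2 + 11/4): discriminant 37/4, real irrational roots -9/4 + (1/4)*sqrt(37) and -9/4 - (1/4)*sqrt(37); poles of order 1, moduli 9/4 - (1/4)*sqrt(37) and 9/4 + (1/4)*sqrt(37).
The radius of convergence is the smallest modulus among the singular points: 9/4 - (1/4)*sqrt(37).
The factor u**2 + 9*u/2 + 11/4 splits as (u - a)(u - a') with a = -9/4 - (1/4)*sqrt(37), a' = -9/4 + (1/4)*sqrt(37). At the order-1 pole a set g(u) = (u - a)*f(u) = [-32*u**2/15 + u/6 + 5/4] / (u - a').
Simple pole: residue = g(a) at a = -9/4 - (1/4)*sqrt(37), which is 293/60 + (1783/2220)*sqrt(37).
The factor u**2 + 9*u/2 + 11/4 splits as (u - a)(u - a') with a = -9/4 + (1/4)*sqrt(37), a' = -9/4 - (1/4)*sqrt(37). At the order-1 pole a set g(u) = (u - a)*f(u) = [-32*u**2/15 + u/6 + 5/4] / (u - a').
Simple pole: residue = g(a) at a = -9/4 + (1/4)*sqrt(37), which is 293/60 - (1783/2220)*sqrt(37).
List the singular points by increasing real part (a conjugate pair: the negative imaginary part first).

Radius of convergence at 0: 9/4 - (1/4)*sqrt(37).
At -9/4 - (1/4)*sqrt(37): a pole of order 1; residue 293/60 + (1783/2220)*sqrt(37).
At -9/4 + (1/4)*sqrt(37): a pole of order 1; residue 293/60 - (1783/2220)*sqrt(37).


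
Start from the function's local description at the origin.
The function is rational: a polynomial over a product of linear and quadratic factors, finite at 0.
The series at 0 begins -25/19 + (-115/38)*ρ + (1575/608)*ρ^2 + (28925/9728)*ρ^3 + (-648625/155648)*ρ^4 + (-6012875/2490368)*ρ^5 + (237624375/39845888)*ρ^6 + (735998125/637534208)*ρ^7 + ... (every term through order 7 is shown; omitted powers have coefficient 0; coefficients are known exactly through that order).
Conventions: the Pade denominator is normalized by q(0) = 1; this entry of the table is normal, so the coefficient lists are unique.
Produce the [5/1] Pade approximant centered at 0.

The Pade approximant has numerator coefficients [-25/19, -91779635/14623312, -17856525/3655828, 8565325/913957, 2903500/913957, -11614000/913957]; denominator coefficients [1, 1900995/769648].

Taylor coefficients needed (read off): a_0 = -25/19, a_1 = -115/38, a_2 = 1575/608, a_3 = 28925/9728, a_4 = -648625/155648, a_5 = -6012875/2490368, a_6 = 237624375/39845888.
Write the denominator as Q(ρ) = 1 + q1*ρ. Requiring Q*f - P = O(ρ^7) with deg P <= 5 kills the coefficients of ρ^6..ρ^6 in Q*f:
  ρ^6: a_6 + q1*a_5 = 0, i.e. 237624375/39845888 + (-6012875/2490368)*q1 = 0.
Solving this linear system: q1 = 1900995/769648.
The numerator is Q*f truncated at degree 5: P0 = a_0 = -25/19; P1 = a_1 + q1*a_0 = -91779635/14623312; P2 = a_2 + q1*a_1 = -17856525/3655828; P3 = a_3 + q1*a_2 = 8565325/913957; P4 = a_4 + q1*a_3 = 2903500/913957; P5 = a_5 + q1*a_4 = -11614000/913957.


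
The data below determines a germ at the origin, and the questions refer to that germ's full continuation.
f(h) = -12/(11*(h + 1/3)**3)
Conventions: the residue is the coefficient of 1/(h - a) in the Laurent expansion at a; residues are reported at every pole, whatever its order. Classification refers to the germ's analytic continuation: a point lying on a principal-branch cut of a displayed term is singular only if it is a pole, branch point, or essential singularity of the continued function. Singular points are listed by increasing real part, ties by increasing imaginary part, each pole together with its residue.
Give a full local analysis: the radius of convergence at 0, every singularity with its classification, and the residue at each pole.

Radius of convergence at 0: 1/3.
At -1/3: a pole of order 3; residue 0.

Denominator factor (h + 1/3)^3: pole of order 3 at -1/3, modulus 1/3.
The radius of convergence is the smallest modulus among the singular points: 1/3.
At the order-3 pole -1/3 set g(h) = (h - (-1/3))^3*f(h) = -12/11.
Order-3 pole: residue = g''(a)/2; g''(-1/3) = 0, so the residue is 0.
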